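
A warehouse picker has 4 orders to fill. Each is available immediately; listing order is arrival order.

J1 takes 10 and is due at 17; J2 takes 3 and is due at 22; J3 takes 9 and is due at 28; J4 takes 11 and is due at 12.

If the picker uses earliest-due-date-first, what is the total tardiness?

EDD (increasing due date): J4 J1 J2 J3.
J4: 0→11, due 12, tardiness 0
J1: 11→21, due 17, tardiness 4
J2: 21→24, due 22, tardiness 2
J3: 24→33, due 28, tardiness 5
Sum = 0+4+2+5 = 11.

11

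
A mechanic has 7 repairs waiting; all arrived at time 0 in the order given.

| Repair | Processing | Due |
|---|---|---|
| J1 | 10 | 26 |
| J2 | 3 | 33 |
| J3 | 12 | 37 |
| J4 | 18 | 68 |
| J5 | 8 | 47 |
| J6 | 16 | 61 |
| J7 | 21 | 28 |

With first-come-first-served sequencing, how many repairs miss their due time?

FIFO (arrival order): J1 J2 J3 J4 J5 J6 J7.
J1: 0→10, due 26, tardiness 0
J2: 10→13, due 33, tardiness 0
J3: 13→25, due 37, tardiness 0
J4: 25→43, due 68, tardiness 0
J5: 43→51, due 47, tardiness 4
J6: 51→67, due 61, tardiness 6
J7: 67→88, due 28, tardiness 60
Late repairs: 3.

3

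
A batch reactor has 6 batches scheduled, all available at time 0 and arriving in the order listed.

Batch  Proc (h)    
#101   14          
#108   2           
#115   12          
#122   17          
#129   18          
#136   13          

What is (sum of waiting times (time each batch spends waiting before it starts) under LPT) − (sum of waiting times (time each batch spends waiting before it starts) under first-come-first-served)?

72

LPT (decreasing processing time): #129 #122 #101 #136 #115 #108.
#129: waits 0, runs 0→18
#122: waits 18, runs 18→35
#101: waits 35, runs 35→49
#136: waits 49, runs 49→62
#115: waits 62, runs 62→74
#108: waits 74, runs 74→76
Sum = 0+18+35+49+62+74 = 238.
FIFO (arrival order): #101 #108 #115 #122 #129 #136.
#101: waits 0, runs 0→14
#108: waits 14, runs 14→16
#115: waits 16, runs 16→28
#122: waits 28, runs 28→45
#129: waits 45, runs 45→63
#136: waits 63, runs 63→76
Sum = 0+14+16+28+45+63 = 166.
Difference = 238 − 166 = 72.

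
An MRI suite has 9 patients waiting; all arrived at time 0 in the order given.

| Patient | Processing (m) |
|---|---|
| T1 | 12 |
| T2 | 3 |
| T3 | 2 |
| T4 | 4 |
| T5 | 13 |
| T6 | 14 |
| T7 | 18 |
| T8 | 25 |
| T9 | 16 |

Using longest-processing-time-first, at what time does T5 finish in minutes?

86

LPT (decreasing processing time): T8 T7 T9 T6 T5 T1 T4 T2 T3.
T8: 0→25
T7: 25→43
T9: 43→59
T6: 59→73
T5: 73→86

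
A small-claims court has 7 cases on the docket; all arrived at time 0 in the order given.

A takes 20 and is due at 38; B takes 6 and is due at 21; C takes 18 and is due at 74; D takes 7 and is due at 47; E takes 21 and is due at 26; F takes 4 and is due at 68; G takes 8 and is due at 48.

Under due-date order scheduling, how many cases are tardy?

EDD (increasing due date): B E A D G F C.
B: 0→6, due 21, tardiness 0
E: 6→27, due 26, tardiness 1
A: 27→47, due 38, tardiness 9
D: 47→54, due 47, tardiness 7
G: 54→62, due 48, tardiness 14
F: 62→66, due 68, tardiness 0
C: 66→84, due 74, tardiness 10
Late cases: 5.

5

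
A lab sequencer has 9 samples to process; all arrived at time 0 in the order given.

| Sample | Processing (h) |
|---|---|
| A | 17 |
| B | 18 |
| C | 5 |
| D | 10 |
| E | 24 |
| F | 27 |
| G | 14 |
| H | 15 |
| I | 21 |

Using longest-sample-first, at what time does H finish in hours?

122

LPT (decreasing processing time): F E I B A H G D C.
F: 0→27
E: 27→51
I: 51→72
B: 72→90
A: 90→107
H: 107→122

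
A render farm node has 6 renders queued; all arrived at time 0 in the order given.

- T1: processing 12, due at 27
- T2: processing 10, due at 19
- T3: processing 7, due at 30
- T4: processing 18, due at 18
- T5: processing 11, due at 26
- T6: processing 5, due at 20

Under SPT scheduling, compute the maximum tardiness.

SPT (increasing processing time): T6 T3 T2 T5 T1 T4.
T6: 0→5, due 20, tardiness 0
T3: 5→12, due 30, tardiness 0
T2: 12→22, due 19, tardiness 3
T5: 22→33, due 26, tardiness 7
T1: 33→45, due 27, tardiness 18
T4: 45→63, due 18, tardiness 45
Maximum = 45.

45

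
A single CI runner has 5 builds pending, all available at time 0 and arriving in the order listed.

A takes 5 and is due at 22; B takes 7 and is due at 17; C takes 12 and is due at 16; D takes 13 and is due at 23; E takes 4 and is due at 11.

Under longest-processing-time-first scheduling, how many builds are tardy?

4

LPT (decreasing processing time): D C B A E.
D: 0→13, due 23, tardiness 0
C: 13→25, due 16, tardiness 9
B: 25→32, due 17, tardiness 15
A: 32→37, due 22, tardiness 15
E: 37→41, due 11, tardiness 30
Late builds: 4.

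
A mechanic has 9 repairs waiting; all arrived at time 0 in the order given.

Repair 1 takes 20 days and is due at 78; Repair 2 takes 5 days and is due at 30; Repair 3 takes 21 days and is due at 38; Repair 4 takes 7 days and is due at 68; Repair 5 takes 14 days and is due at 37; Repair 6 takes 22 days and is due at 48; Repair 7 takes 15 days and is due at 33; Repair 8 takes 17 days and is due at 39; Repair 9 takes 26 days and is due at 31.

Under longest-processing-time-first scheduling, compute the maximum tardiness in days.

LPT (decreasing processing time): Repair 9 Repair 6 Repair 3 Repair 1 Repair 8 Repair 7 Repair 5 Repair 4 Repair 2.
Repair 9: 0→26, due 31, tardiness 0
Repair 6: 26→48, due 48, tardiness 0
Repair 3: 48→69, due 38, tardiness 31
Repair 1: 69→89, due 78, tardiness 11
Repair 8: 89→106, due 39, tardiness 67
Repair 7: 106→121, due 33, tardiness 88
Repair 5: 121→135, due 37, tardiness 98
Repair 4: 135→142, due 68, tardiness 74
Repair 2: 142→147, due 30, tardiness 117
Maximum = 117.

117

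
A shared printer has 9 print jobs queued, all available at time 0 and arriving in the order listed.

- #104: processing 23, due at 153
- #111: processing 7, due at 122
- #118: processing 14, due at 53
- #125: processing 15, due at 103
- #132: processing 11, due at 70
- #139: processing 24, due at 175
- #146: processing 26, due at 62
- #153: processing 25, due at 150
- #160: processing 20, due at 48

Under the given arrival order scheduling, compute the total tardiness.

175

FIFO (arrival order): #104 #111 #118 #125 #132 #139 #146 #153 #160.
#104: 0→23, due 153, tardiness 0
#111: 23→30, due 122, tardiness 0
#118: 30→44, due 53, tardiness 0
#125: 44→59, due 103, tardiness 0
#132: 59→70, due 70, tardiness 0
#139: 70→94, due 175, tardiness 0
#146: 94→120, due 62, tardiness 58
#153: 120→145, due 150, tardiness 0
#160: 145→165, due 48, tardiness 117
Sum = 0+0+0+0+0+0+58+0+117 = 175.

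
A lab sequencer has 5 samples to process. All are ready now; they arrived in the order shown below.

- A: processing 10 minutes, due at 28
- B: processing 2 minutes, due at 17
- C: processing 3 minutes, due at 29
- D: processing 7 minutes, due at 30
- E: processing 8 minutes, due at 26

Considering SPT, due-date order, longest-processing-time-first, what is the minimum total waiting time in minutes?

SPT (increasing processing time): B C D E A.
B: waits 0, runs 0→2
C: waits 2, runs 2→5
D: waits 5, runs 5→12
E: waits 12, runs 12→20
A: waits 20, runs 20→30
Sum = 0+2+5+12+20 = 39.
EDD (increasing due date): B E A C D.
B: waits 0, runs 0→2
E: waits 2, runs 2→10
A: waits 10, runs 10→20
C: waits 20, runs 20→23
D: waits 23, runs 23→30
Sum = 0+2+10+20+23 = 55.
LPT (decreasing processing time): A E D C B.
A: waits 0, runs 0→10
E: waits 10, runs 10→18
D: waits 18, runs 18→25
C: waits 25, runs 25→28
B: waits 28, runs 28→30
Sum = 0+10+18+25+28 = 81.
SPT 39, EDD 55, LPT 81 → minimum 39.

39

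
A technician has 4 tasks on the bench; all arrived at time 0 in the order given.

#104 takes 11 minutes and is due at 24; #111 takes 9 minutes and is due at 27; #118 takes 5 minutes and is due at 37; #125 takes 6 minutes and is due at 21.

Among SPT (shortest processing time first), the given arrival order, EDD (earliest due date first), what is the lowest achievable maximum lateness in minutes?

-1

SPT (increasing processing time): #118 #125 #111 #104.
#118: 0→5, due 37, lateness -32
#125: 5→11, due 21, lateness -10
#111: 11→20, due 27, lateness -7
#104: 20→31, due 24, lateness 7
Maximum = 7.
FIFO (arrival order): #104 #111 #118 #125.
#104: 0→11, due 24, lateness -13
#111: 11→20, due 27, lateness -7
#118: 20→25, due 37, lateness -12
#125: 25→31, due 21, lateness 10
Maximum = 10.
EDD (increasing due date): #125 #104 #111 #118.
#125: 0→6, due 21, lateness -15
#104: 6→17, due 24, lateness -7
#111: 17→26, due 27, lateness -1
#118: 26→31, due 37, lateness -6
Maximum = -1.
SPT 7, FIFO 10, EDD -1 → minimum -1.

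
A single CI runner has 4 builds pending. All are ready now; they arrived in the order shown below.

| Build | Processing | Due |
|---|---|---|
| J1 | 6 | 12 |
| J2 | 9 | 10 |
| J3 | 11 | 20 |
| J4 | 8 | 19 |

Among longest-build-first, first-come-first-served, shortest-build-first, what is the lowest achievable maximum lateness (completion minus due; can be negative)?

LPT (decreasing processing time): J3 J2 J4 J1.
J3: 0→11, due 20, lateness -9
J2: 11→20, due 10, lateness 10
J4: 20→28, due 19, lateness 9
J1: 28→34, due 12, lateness 22
Maximum = 22.
FIFO (arrival order): J1 J2 J3 J4.
J1: 0→6, due 12, lateness -6
J2: 6→15, due 10, lateness 5
J3: 15→26, due 20, lateness 6
J4: 26→34, due 19, lateness 15
Maximum = 15.
SPT (increasing processing time): J1 J4 J2 J3.
J1: 0→6, due 12, lateness -6
J4: 6→14, due 19, lateness -5
J2: 14→23, due 10, lateness 13
J3: 23→34, due 20, lateness 14
Maximum = 14.
LPT 22, FIFO 15, SPT 14 → minimum 14.

14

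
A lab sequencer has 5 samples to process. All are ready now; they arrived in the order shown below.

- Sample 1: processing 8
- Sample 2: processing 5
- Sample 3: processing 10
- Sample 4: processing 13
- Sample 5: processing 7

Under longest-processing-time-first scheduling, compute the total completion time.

LPT (decreasing processing time): Sample 4 Sample 3 Sample 1 Sample 5 Sample 2.
Sample 4: 0→13
Sample 3: 13→23
Sample 1: 23→31
Sample 5: 31→38
Sample 2: 38→43
Sum = 13+23+31+38+43 = 148.

148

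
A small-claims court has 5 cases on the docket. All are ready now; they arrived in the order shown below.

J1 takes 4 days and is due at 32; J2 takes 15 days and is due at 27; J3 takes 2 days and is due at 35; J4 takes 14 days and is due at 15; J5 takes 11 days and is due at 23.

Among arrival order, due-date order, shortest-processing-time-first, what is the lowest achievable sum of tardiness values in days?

FIFO (arrival order): J1 J2 J3 J4 J5.
J1: 0→4, due 32, tardiness 0
J2: 4→19, due 27, tardiness 0
J3: 19→21, due 35, tardiness 0
J4: 21→35, due 15, tardiness 20
J5: 35→46, due 23, tardiness 23
Sum = 0+0+0+20+23 = 43.
EDD (increasing due date): J4 J5 J2 J1 J3.
J4: 0→14, due 15, tardiness 0
J5: 14→25, due 23, tardiness 2
J2: 25→40, due 27, tardiness 13
J1: 40→44, due 32, tardiness 12
J3: 44→46, due 35, tardiness 11
Sum = 0+2+13+12+11 = 38.
SPT (increasing processing time): J3 J1 J5 J4 J2.
J3: 0→2, due 35, tardiness 0
J1: 2→6, due 32, tardiness 0
J5: 6→17, due 23, tardiness 0
J4: 17→31, due 15, tardiness 16
J2: 31→46, due 27, tardiness 19
Sum = 0+0+0+16+19 = 35.
FIFO 43, EDD 38, SPT 35 → minimum 35.

35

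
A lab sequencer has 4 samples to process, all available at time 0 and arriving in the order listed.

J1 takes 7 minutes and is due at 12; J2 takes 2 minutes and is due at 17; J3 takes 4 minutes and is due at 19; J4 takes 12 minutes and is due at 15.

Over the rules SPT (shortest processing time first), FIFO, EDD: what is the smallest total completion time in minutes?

46

SPT (increasing processing time): J2 J3 J1 J4.
J2: 0→2
J3: 2→6
J1: 6→13
J4: 13→25
Sum = 2+6+13+25 = 46.
FIFO (arrival order): J1 J2 J3 J4.
J1: 0→7
J2: 7→9
J3: 9→13
J4: 13→25
Sum = 7+9+13+25 = 54.
EDD (increasing due date): J1 J4 J2 J3.
J1: 0→7
J4: 7→19
J2: 19→21
J3: 21→25
Sum = 7+19+21+25 = 72.
SPT 46, FIFO 54, EDD 72 → minimum 46.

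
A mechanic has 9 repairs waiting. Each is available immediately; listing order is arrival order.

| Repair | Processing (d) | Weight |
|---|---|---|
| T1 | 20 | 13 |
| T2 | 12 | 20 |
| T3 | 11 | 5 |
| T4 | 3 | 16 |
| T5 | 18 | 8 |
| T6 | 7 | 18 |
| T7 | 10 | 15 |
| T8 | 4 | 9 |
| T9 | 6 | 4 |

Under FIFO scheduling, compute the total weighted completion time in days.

5985

FIFO (arrival order): T1 T2 T3 T4 T5 T6 T7 T8 T9.
T1: finishes 20, weight 13, w·C = 260
T2: finishes 32, weight 20, w·C = 640
T3: finishes 43, weight 5, w·C = 215
T4: finishes 46, weight 16, w·C = 736
T5: finishes 64, weight 8, w·C = 512
T6: finishes 71, weight 18, w·C = 1278
T7: finishes 81, weight 15, w·C = 1215
T8: finishes 85, weight 9, w·C = 765
T9: finishes 91, weight 4, w·C = 364
Sum = 260+640+215+736+512+1278+1215+765+364 = 5985.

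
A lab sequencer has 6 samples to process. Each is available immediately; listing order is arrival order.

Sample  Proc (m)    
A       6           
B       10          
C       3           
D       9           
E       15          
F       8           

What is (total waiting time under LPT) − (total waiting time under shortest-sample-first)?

LPT (decreasing processing time): E B D F A C.
E: waits 0, runs 0→15
B: waits 15, runs 15→25
D: waits 25, runs 25→34
F: waits 34, runs 34→42
A: waits 42, runs 42→48
C: waits 48, runs 48→51
Sum = 0+15+25+34+42+48 = 164.
SPT (increasing processing time): C A F D B E.
C: waits 0, runs 0→3
A: waits 3, runs 3→9
F: waits 9, runs 9→17
D: waits 17, runs 17→26
B: waits 26, runs 26→36
E: waits 36, runs 36→51
Sum = 0+3+9+17+26+36 = 91.
Difference = 164 − 91 = 73.

73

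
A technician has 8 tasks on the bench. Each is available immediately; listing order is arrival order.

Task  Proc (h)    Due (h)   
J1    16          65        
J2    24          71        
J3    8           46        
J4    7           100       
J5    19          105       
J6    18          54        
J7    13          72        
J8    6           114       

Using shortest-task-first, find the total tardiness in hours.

SPT (increasing processing time): J8 J4 J3 J7 J1 J6 J5 J2.
J8: 0→6, due 114, tardiness 0
J4: 6→13, due 100, tardiness 0
J3: 13→21, due 46, tardiness 0
J7: 21→34, due 72, tardiness 0
J1: 34→50, due 65, tardiness 0
J6: 50→68, due 54, tardiness 14
J5: 68→87, due 105, tardiness 0
J2: 87→111, due 71, tardiness 40
Sum = 0+0+0+0+0+14+0+40 = 54.

54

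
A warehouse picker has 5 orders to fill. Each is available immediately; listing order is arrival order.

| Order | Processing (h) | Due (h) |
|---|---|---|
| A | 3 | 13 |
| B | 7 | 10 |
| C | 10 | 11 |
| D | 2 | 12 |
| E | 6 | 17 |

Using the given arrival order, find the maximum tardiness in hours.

FIFO (arrival order): A B C D E.
A: 0→3, due 13, tardiness 0
B: 3→10, due 10, tardiness 0
C: 10→20, due 11, tardiness 9
D: 20→22, due 12, tardiness 10
E: 22→28, due 17, tardiness 11
Maximum = 11.

11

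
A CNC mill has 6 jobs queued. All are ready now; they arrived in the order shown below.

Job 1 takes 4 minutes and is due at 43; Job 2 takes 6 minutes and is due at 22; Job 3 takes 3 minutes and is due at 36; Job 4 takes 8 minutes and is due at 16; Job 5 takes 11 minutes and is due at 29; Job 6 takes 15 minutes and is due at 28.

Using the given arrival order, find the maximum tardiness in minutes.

FIFO (arrival order): Job 1 Job 2 Job 3 Job 4 Job 5 Job 6.
Job 1: 0→4, due 43, tardiness 0
Job 2: 4→10, due 22, tardiness 0
Job 3: 10→13, due 36, tardiness 0
Job 4: 13→21, due 16, tardiness 5
Job 5: 21→32, due 29, tardiness 3
Job 6: 32→47, due 28, tardiness 19
Maximum = 19.

19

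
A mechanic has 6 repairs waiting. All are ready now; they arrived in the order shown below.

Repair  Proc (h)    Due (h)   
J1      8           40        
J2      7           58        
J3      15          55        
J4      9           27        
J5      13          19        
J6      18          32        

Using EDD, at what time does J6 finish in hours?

40

EDD (increasing due date): J5 J4 J6 J1 J3 J2.
J5: 0→13
J4: 13→22
J6: 22→40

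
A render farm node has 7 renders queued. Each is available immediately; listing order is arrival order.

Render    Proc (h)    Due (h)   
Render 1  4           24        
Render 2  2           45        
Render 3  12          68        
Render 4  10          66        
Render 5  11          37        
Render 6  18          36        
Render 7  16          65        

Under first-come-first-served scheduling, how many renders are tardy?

3

FIFO (arrival order): Render 1 Render 2 Render 3 Render 4 Render 5 Render 6 Render 7.
Render 1: 0→4, due 24, tardiness 0
Render 2: 4→6, due 45, tardiness 0
Render 3: 6→18, due 68, tardiness 0
Render 4: 18→28, due 66, tardiness 0
Render 5: 28→39, due 37, tardiness 2
Render 6: 39→57, due 36, tardiness 21
Render 7: 57→73, due 65, tardiness 8
Late renders: 3.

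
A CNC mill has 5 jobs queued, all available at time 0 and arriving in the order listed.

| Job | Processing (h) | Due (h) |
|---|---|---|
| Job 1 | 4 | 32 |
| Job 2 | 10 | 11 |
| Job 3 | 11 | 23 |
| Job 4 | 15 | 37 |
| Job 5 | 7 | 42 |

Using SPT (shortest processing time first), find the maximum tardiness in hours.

SPT (increasing processing time): Job 1 Job 5 Job 2 Job 3 Job 4.
Job 1: 0→4, due 32, tardiness 0
Job 5: 4→11, due 42, tardiness 0
Job 2: 11→21, due 11, tardiness 10
Job 3: 21→32, due 23, tardiness 9
Job 4: 32→47, due 37, tardiness 10
Maximum = 10.

10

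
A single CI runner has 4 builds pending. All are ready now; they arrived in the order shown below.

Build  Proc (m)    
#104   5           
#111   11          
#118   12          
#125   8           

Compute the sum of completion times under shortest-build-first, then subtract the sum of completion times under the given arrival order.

-7

SPT (increasing processing time): #104 #125 #111 #118.
#104: 0→5
#125: 5→13
#111: 13→24
#118: 24→36
Sum = 5+13+24+36 = 78.
FIFO (arrival order): #104 #111 #118 #125.
#104: 0→5
#111: 5→16
#118: 16→28
#125: 28→36
Sum = 5+16+28+36 = 85.
Difference = 78 − 85 = -7.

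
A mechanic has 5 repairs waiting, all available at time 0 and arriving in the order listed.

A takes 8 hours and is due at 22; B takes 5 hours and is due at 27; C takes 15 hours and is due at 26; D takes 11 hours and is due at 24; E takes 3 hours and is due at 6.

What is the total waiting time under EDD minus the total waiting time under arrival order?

EDD (increasing due date): E A D C B.
E: waits 0, runs 0→3
A: waits 3, runs 3→11
D: waits 11, runs 11→22
C: waits 22, runs 22→37
B: waits 37, runs 37→42
Sum = 0+3+11+22+37 = 73.
FIFO (arrival order): A B C D E.
A: waits 0, runs 0→8
B: waits 8, runs 8→13
C: waits 13, runs 13→28
D: waits 28, runs 28→39
E: waits 39, runs 39→42
Sum = 0+8+13+28+39 = 88.
Difference = 73 − 88 = -15.

-15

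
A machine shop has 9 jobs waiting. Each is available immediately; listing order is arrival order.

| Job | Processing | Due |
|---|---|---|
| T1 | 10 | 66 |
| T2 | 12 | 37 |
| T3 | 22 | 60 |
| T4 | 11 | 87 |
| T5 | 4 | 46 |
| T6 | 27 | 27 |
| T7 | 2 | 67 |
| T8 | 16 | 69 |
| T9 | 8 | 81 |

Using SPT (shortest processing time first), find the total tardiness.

SPT (increasing processing time): T7 T5 T9 T1 T4 T2 T8 T3 T6.
T7: 0→2, due 67, tardiness 0
T5: 2→6, due 46, tardiness 0
T9: 6→14, due 81, tardiness 0
T1: 14→24, due 66, tardiness 0
T4: 24→35, due 87, tardiness 0
T2: 35→47, due 37, tardiness 10
T8: 47→63, due 69, tardiness 0
T3: 63→85, due 60, tardiness 25
T6: 85→112, due 27, tardiness 85
Sum = 0+0+0+0+0+10+0+25+85 = 120.

120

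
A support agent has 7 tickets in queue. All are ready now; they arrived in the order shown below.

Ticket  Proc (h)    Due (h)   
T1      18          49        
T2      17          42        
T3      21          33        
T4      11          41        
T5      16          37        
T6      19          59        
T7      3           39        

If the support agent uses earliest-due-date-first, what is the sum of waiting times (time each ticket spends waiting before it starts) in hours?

EDD (increasing due date): T3 T5 T7 T4 T2 T1 T6.
T3: waits 0, runs 0→21
T5: waits 21, runs 21→37
T7: waits 37, runs 37→40
T4: waits 40, runs 40→51
T2: waits 51, runs 51→68
T1: waits 68, runs 68→86
T6: waits 86, runs 86→105
Sum = 0+21+37+40+51+68+86 = 303.

303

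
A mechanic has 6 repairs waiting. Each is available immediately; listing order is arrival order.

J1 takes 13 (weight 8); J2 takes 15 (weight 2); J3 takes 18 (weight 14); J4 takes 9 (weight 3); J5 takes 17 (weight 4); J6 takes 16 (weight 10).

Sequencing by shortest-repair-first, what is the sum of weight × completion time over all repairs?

2319

SPT (increasing processing time): J4 J1 J2 J6 J5 J3.
J4: finishes 9, weight 3, w·C = 27
J1: finishes 22, weight 8, w·C = 176
J2: finishes 37, weight 2, w·C = 74
J6: finishes 53, weight 10, w·C = 530
J5: finishes 70, weight 4, w·C = 280
J3: finishes 88, weight 14, w·C = 1232
Sum = 27+176+74+530+280+1232 = 2319.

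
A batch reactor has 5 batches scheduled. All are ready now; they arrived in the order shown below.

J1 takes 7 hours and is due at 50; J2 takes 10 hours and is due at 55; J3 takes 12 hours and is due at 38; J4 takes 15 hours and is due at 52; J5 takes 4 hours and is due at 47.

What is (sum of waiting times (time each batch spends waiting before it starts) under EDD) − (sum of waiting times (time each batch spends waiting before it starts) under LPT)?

-34

EDD (increasing due date): J3 J5 J1 J4 J2.
J3: waits 0, runs 0→12
J5: waits 12, runs 12→16
J1: waits 16, runs 16→23
J4: waits 23, runs 23→38
J2: waits 38, runs 38→48
Sum = 0+12+16+23+38 = 89.
LPT (decreasing processing time): J4 J3 J2 J1 J5.
J4: waits 0, runs 0→15
J3: waits 15, runs 15→27
J2: waits 27, runs 27→37
J1: waits 37, runs 37→44
J5: waits 44, runs 44→48
Sum = 0+15+27+37+44 = 123.
Difference = 89 − 123 = -34.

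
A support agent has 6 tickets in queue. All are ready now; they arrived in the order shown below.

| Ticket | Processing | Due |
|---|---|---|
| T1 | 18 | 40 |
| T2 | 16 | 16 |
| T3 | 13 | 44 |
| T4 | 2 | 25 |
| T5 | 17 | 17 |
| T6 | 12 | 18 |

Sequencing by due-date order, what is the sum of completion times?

EDD (increasing due date): T2 T5 T6 T4 T1 T3.
T2: 0→16
T5: 16→33
T6: 33→45
T4: 45→47
T1: 47→65
T3: 65→78
Sum = 16+33+45+47+65+78 = 284.

284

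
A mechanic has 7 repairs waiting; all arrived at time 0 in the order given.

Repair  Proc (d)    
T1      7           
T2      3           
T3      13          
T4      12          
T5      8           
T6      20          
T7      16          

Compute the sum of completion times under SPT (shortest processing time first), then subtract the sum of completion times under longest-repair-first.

SPT (increasing processing time): T2 T1 T5 T4 T3 T7 T6.
T2: 0→3
T1: 3→10
T5: 10→18
T4: 18→30
T3: 30→43
T7: 43→59
T6: 59→79
Sum = 3+10+18+30+43+59+79 = 242.
LPT (decreasing processing time): T6 T7 T3 T4 T5 T1 T2.
T6: 0→20
T7: 20→36
T3: 36→49
T4: 49→61
T5: 61→69
T1: 69→76
T2: 76→79
Sum = 20+36+49+61+69+76+79 = 390.
Difference = 242 − 390 = -148.

-148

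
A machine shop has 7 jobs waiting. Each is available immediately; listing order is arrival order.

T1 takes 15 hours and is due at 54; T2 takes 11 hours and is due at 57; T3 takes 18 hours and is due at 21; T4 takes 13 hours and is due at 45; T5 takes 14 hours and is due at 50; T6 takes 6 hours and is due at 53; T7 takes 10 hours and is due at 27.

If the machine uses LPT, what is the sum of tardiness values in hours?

LPT (decreasing processing time): T3 T1 T5 T4 T2 T7 T6.
T3: 0→18, due 21, tardiness 0
T1: 18→33, due 54, tardiness 0
T5: 33→47, due 50, tardiness 0
T4: 47→60, due 45, tardiness 15
T2: 60→71, due 57, tardiness 14
T7: 71→81, due 27, tardiness 54
T6: 81→87, due 53, tardiness 34
Sum = 0+0+0+15+14+54+34 = 117.

117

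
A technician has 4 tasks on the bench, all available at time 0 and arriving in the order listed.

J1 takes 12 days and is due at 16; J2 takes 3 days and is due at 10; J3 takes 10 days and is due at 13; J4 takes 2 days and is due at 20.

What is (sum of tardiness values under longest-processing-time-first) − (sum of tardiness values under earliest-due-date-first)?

LPT (decreasing processing time): J1 J3 J2 J4.
J1: 0→12, due 16, tardiness 0
J3: 12→22, due 13, tardiness 9
J2: 22→25, due 10, tardiness 15
J4: 25→27, due 20, tardiness 7
Sum = 0+9+15+7 = 31.
EDD (increasing due date): J2 J3 J1 J4.
J2: 0→3, due 10, tardiness 0
J3: 3→13, due 13, tardiness 0
J1: 13→25, due 16, tardiness 9
J4: 25→27, due 20, tardiness 7
Sum = 0+0+9+7 = 16.
Difference = 31 − 16 = 15.

15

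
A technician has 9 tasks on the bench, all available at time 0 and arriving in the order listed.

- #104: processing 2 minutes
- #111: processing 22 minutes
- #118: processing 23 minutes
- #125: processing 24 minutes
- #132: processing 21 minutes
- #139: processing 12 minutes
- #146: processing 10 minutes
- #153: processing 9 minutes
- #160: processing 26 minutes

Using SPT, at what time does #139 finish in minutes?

SPT (increasing processing time): #104 #153 #146 #139 #132 #111 #118 #125 #160.
#104: 0→2
#153: 2→11
#146: 11→21
#139: 21→33

33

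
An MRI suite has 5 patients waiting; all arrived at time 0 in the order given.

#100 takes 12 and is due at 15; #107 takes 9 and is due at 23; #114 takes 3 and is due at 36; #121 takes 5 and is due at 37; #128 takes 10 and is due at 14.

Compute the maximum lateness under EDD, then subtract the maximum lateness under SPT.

-16

EDD (increasing due date): #128 #100 #107 #114 #121.
#128: 0→10, due 14, lateness -4
#100: 10→22, due 15, lateness 7
#107: 22→31, due 23, lateness 8
#114: 31→34, due 36, lateness -2
#121: 34→39, due 37, lateness 2
Maximum = 8.
SPT (increasing processing time): #114 #121 #107 #128 #100.
#114: 0→3, due 36, lateness -33
#121: 3→8, due 37, lateness -29
#107: 8→17, due 23, lateness -6
#128: 17→27, due 14, lateness 13
#100: 27→39, due 15, lateness 24
Maximum = 24.
Difference = 8 − 24 = -16.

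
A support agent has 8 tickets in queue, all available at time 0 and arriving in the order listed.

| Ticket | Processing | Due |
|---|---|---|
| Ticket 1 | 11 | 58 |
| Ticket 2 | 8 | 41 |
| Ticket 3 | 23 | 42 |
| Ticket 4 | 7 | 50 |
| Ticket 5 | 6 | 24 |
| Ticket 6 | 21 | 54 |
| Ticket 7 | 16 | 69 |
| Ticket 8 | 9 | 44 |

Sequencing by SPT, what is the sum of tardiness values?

83

SPT (increasing processing time): Ticket 5 Ticket 4 Ticket 2 Ticket 8 Ticket 1 Ticket 7 Ticket 6 Ticket 3.
Ticket 5: 0→6, due 24, tardiness 0
Ticket 4: 6→13, due 50, tardiness 0
Ticket 2: 13→21, due 41, tardiness 0
Ticket 8: 21→30, due 44, tardiness 0
Ticket 1: 30→41, due 58, tardiness 0
Ticket 7: 41→57, due 69, tardiness 0
Ticket 6: 57→78, due 54, tardiness 24
Ticket 3: 78→101, due 42, tardiness 59
Sum = 0+0+0+0+0+0+24+59 = 83.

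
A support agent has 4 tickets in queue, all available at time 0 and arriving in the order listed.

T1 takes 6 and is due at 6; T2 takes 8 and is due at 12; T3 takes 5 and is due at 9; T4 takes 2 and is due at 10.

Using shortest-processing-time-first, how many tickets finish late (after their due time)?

2

SPT (increasing processing time): T4 T3 T1 T2.
T4: 0→2, due 10, tardiness 0
T3: 2→7, due 9, tardiness 0
T1: 7→13, due 6, tardiness 7
T2: 13→21, due 12, tardiness 9
Late tickets: 2.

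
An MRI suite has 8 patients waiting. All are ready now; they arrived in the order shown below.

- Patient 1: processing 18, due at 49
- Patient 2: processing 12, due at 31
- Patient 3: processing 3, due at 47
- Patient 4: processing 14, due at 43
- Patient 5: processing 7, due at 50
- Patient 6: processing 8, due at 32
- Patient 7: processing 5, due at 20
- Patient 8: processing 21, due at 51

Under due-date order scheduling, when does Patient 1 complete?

EDD (increasing due date): Patient 7 Patient 2 Patient 6 Patient 4 Patient 3 Patient 1 Patient 5 Patient 8.
Patient 7: 0→5
Patient 2: 5→17
Patient 6: 17→25
Patient 4: 25→39
Patient 3: 39→42
Patient 1: 42→60

60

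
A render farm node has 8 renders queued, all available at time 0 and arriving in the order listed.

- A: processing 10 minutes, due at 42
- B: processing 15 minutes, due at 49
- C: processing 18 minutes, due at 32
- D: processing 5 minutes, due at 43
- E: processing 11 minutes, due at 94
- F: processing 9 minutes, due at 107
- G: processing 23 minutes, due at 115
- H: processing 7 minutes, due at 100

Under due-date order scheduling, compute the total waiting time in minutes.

327

EDD (increasing due date): C A D B E H F G.
C: waits 0, runs 0→18
A: waits 18, runs 18→28
D: waits 28, runs 28→33
B: waits 33, runs 33→48
E: waits 48, runs 48→59
H: waits 59, runs 59→66
F: waits 66, runs 66→75
G: waits 75, runs 75→98
Sum = 0+18+28+33+48+59+66+75 = 327.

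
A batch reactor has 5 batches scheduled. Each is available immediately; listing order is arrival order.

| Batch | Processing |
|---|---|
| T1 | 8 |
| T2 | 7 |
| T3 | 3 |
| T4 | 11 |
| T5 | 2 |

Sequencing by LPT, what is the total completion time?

LPT (decreasing processing time): T4 T1 T2 T3 T5.
T4: 0→11
T1: 11→19
T2: 19→26
T3: 26→29
T5: 29→31
Sum = 11+19+26+29+31 = 116.

116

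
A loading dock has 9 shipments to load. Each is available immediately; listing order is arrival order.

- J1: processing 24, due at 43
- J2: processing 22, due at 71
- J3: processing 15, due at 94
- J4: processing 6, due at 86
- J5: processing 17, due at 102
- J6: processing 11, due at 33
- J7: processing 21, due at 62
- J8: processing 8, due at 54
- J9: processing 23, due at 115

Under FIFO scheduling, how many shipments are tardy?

4

FIFO (arrival order): J1 J2 J3 J4 J5 J6 J7 J8 J9.
J1: 0→24, due 43, tardiness 0
J2: 24→46, due 71, tardiness 0
J3: 46→61, due 94, tardiness 0
J4: 61→67, due 86, tardiness 0
J5: 67→84, due 102, tardiness 0
J6: 84→95, due 33, tardiness 62
J7: 95→116, due 62, tardiness 54
J8: 116→124, due 54, tardiness 70
J9: 124→147, due 115, tardiness 32
Late shipments: 4.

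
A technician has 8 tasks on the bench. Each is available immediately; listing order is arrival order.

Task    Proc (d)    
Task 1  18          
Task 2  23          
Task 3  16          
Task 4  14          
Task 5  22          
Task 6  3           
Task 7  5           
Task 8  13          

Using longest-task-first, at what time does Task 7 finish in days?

LPT (decreasing processing time): Task 2 Task 5 Task 1 Task 3 Task 4 Task 8 Task 7 Task 6.
Task 2: 0→23
Task 5: 23→45
Task 1: 45→63
Task 3: 63→79
Task 4: 79→93
Task 8: 93→106
Task 7: 106→111

111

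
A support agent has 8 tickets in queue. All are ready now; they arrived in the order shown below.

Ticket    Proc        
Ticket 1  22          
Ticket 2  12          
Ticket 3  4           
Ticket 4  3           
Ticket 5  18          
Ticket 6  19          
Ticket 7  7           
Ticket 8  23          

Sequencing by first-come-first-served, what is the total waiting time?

FIFO (arrival order): Ticket 1 Ticket 2 Ticket 3 Ticket 4 Ticket 5 Ticket 6 Ticket 7 Ticket 8.
Ticket 1: waits 0, runs 0→22
Ticket 2: waits 22, runs 22→34
Ticket 3: waits 34, runs 34→38
Ticket 4: waits 38, runs 38→41
Ticket 5: waits 41, runs 41→59
Ticket 6: waits 59, runs 59→78
Ticket 7: waits 78, runs 78→85
Ticket 8: waits 85, runs 85→108
Sum = 0+22+34+38+41+59+78+85 = 357.

357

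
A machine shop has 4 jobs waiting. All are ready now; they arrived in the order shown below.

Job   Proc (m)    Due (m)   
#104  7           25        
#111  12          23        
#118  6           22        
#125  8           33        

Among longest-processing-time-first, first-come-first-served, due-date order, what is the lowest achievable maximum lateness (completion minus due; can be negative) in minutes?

0

LPT (decreasing processing time): #111 #125 #104 #118.
#111: 0→12, due 23, lateness -11
#125: 12→20, due 33, lateness -13
#104: 20→27, due 25, lateness 2
#118: 27→33, due 22, lateness 11
Maximum = 11.
FIFO (arrival order): #104 #111 #118 #125.
#104: 0→7, due 25, lateness -18
#111: 7→19, due 23, lateness -4
#118: 19→25, due 22, lateness 3
#125: 25→33, due 33, lateness 0
Maximum = 3.
EDD (increasing due date): #118 #111 #104 #125.
#118: 0→6, due 22, lateness -16
#111: 6→18, due 23, lateness -5
#104: 18→25, due 25, lateness 0
#125: 25→33, due 33, lateness 0
Maximum = 0.
LPT 11, FIFO 3, EDD 0 → minimum 0.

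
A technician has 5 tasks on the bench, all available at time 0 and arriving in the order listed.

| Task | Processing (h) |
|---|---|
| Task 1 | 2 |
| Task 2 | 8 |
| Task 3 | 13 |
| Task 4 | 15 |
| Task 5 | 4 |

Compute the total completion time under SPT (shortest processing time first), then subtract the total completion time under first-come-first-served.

SPT (increasing processing time): Task 1 Task 5 Task 2 Task 3 Task 4.
Task 1: 0→2
Task 5: 2→6
Task 2: 6→14
Task 3: 14→27
Task 4: 27→42
Sum = 2+6+14+27+42 = 91.
FIFO (arrival order): Task 1 Task 2 Task 3 Task 4 Task 5.
Task 1: 0→2
Task 2: 2→10
Task 3: 10→23
Task 4: 23→38
Task 5: 38→42
Sum = 2+10+23+38+42 = 115.
Difference = 91 − 115 = -24.

-24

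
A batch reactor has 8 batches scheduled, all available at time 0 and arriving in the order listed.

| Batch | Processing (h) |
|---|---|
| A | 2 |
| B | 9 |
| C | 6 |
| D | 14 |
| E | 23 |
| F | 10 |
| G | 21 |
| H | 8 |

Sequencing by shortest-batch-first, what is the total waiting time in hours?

SPT (increasing processing time): A C H B F D G E.
A: waits 0, runs 0→2
C: waits 2, runs 2→8
H: waits 8, runs 8→16
B: waits 16, runs 16→25
F: waits 25, runs 25→35
D: waits 35, runs 35→49
G: waits 49, runs 49→70
E: waits 70, runs 70→93
Sum = 0+2+8+16+25+35+49+70 = 205.

205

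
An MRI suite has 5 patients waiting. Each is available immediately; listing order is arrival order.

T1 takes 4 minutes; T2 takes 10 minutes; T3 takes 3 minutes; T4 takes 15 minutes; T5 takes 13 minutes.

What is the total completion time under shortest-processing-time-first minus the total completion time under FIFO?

-10

SPT (increasing processing time): T3 T1 T2 T5 T4.
T3: 0→3
T1: 3→7
T2: 7→17
T5: 17→30
T4: 30→45
Sum = 3+7+17+30+45 = 102.
FIFO (arrival order): T1 T2 T3 T4 T5.
T1: 0→4
T2: 4→14
T3: 14→17
T4: 17→32
T5: 32→45
Sum = 4+14+17+32+45 = 112.
Difference = 102 − 112 = -10.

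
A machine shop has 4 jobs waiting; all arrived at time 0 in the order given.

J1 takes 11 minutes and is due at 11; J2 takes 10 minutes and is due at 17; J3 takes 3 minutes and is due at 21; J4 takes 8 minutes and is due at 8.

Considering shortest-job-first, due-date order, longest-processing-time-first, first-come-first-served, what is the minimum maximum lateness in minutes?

12

SPT (increasing processing time): J3 J4 J2 J1.
J3: 0→3, due 21, lateness -18
J4: 3→11, due 8, lateness 3
J2: 11→21, due 17, lateness 4
J1: 21→32, due 11, lateness 21
Maximum = 21.
EDD (increasing due date): J4 J1 J2 J3.
J4: 0→8, due 8, lateness 0
J1: 8→19, due 11, lateness 8
J2: 19→29, due 17, lateness 12
J3: 29→32, due 21, lateness 11
Maximum = 12.
LPT (decreasing processing time): J1 J2 J4 J3.
J1: 0→11, due 11, lateness 0
J2: 11→21, due 17, lateness 4
J4: 21→29, due 8, lateness 21
J3: 29→32, due 21, lateness 11
Maximum = 21.
FIFO (arrival order): J1 J2 J3 J4.
J1: 0→11, due 11, lateness 0
J2: 11→21, due 17, lateness 4
J3: 21→24, due 21, lateness 3
J4: 24→32, due 8, lateness 24
Maximum = 24.
SPT 21, EDD 12, LPT 21, FIFO 24 → minimum 12.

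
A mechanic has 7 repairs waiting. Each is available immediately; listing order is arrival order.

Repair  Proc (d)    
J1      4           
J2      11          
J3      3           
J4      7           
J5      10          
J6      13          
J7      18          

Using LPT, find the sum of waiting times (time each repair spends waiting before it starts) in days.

LPT (decreasing processing time): J7 J6 J2 J5 J4 J1 J3.
J7: waits 0, runs 0→18
J6: waits 18, runs 18→31
J2: waits 31, runs 31→42
J5: waits 42, runs 42→52
J4: waits 52, runs 52→59
J1: waits 59, runs 59→63
J3: waits 63, runs 63→66
Sum = 0+18+31+42+52+59+63 = 265.

265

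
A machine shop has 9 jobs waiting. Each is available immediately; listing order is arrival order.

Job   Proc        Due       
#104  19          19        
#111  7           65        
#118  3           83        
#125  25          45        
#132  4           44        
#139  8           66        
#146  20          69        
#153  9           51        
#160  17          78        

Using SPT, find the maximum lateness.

67

SPT (increasing processing time): #118 #132 #111 #139 #153 #160 #104 #146 #125.
#118: 0→3, due 83, lateness -80
#132: 3→7, due 44, lateness -37
#111: 7→14, due 65, lateness -51
#139: 14→22, due 66, lateness -44
#153: 22→31, due 51, lateness -20
#160: 31→48, due 78, lateness -30
#104: 48→67, due 19, lateness 48
#146: 67→87, due 69, lateness 18
#125: 87→112, due 45, lateness 67
Maximum = 67.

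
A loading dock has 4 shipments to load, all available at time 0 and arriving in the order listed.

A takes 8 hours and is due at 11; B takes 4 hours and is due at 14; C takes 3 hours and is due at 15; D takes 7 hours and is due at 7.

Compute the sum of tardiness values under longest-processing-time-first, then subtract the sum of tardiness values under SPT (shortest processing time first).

2

LPT (decreasing processing time): A D B C.
A: 0→8, due 11, tardiness 0
D: 8→15, due 7, tardiness 8
B: 15→19, due 14, tardiness 5
C: 19→22, due 15, tardiness 7
Sum = 0+8+5+7 = 20.
SPT (increasing processing time): C B D A.
C: 0→3, due 15, tardiness 0
B: 3→7, due 14, tardiness 0
D: 7→14, due 7, tardiness 7
A: 14→22, due 11, tardiness 11
Sum = 0+0+7+11 = 18.
Difference = 20 − 18 = 2.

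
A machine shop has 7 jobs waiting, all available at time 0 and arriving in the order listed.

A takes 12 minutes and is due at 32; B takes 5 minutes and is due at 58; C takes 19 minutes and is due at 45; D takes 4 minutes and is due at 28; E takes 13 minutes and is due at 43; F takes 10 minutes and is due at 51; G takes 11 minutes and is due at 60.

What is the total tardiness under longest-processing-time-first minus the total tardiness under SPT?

33

LPT (decreasing processing time): C E A G F B D.
C: 0→19, due 45, tardiness 0
E: 19→32, due 43, tardiness 0
A: 32→44, due 32, tardiness 12
G: 44→55, due 60, tardiness 0
F: 55→65, due 51, tardiness 14
B: 65→70, due 58, tardiness 12
D: 70→74, due 28, tardiness 46
Sum = 0+0+12+0+14+12+46 = 84.
SPT (increasing processing time): D B F G A E C.
D: 0→4, due 28, tardiness 0
B: 4→9, due 58, tardiness 0
F: 9→19, due 51, tardiness 0
G: 19→30, due 60, tardiness 0
A: 30→42, due 32, tardiness 10
E: 42→55, due 43, tardiness 12
C: 55→74, due 45, tardiness 29
Sum = 0+0+0+0+10+12+29 = 51.
Difference = 84 − 51 = 33.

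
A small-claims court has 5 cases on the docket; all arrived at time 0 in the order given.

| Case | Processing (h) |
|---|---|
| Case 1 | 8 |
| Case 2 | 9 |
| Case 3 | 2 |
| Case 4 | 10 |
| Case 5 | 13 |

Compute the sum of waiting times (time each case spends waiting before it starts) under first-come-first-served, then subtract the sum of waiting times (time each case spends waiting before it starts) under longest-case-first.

FIFO (arrival order): Case 1 Case 2 Case 3 Case 4 Case 5.
Case 1: waits 0, runs 0→8
Case 2: waits 8, runs 8→17
Case 3: waits 17, runs 17→19
Case 4: waits 19, runs 19→29
Case 5: waits 29, runs 29→42
Sum = 0+8+17+19+29 = 73.
LPT (decreasing processing time): Case 5 Case 4 Case 2 Case 1 Case 3.
Case 5: waits 0, runs 0→13
Case 4: waits 13, runs 13→23
Case 2: waits 23, runs 23→32
Case 1: waits 32, runs 32→40
Case 3: waits 40, runs 40→42
Sum = 0+13+23+32+40 = 108.
Difference = 73 − 108 = -35.

-35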